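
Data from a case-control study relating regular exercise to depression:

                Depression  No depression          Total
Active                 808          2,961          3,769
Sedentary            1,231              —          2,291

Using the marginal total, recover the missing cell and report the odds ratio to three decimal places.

The missing cell is in the unexposed row: 2291 − 1231 = 1060.
So a = 808, b = 2961, c = 1231, d = 1060.
OR = (a·d)/(b·c) = (808 × 1060) / (2961 × 1231) = 856480 / 3644991 = 0.23497

0.235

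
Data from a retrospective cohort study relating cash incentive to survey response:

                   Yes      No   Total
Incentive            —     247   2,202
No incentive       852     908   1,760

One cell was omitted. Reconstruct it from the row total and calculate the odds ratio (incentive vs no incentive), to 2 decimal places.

8.44

The missing cell is in the exposed row: 2202 − 247 = 1955.
So a = 1955, b = 247, c = 852, d = 908.
OR = (a·d)/(b·c) = (1955 × 908) / (247 × 852) = 1775140 / 210444 = 8.43521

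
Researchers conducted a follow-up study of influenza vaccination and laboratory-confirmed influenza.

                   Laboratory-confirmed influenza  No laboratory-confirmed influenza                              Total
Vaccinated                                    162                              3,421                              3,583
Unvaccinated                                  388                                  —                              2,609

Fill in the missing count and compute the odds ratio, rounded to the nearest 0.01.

The missing cell is in the unexposed row: 2609 − 388 = 2221.
So a = 162, b = 3421, c = 388, d = 2221.
OR = (a·d)/(b·c) = (162 × 2221) / (3421 × 388) = 359802 / 1327348 = 0.27107

0.27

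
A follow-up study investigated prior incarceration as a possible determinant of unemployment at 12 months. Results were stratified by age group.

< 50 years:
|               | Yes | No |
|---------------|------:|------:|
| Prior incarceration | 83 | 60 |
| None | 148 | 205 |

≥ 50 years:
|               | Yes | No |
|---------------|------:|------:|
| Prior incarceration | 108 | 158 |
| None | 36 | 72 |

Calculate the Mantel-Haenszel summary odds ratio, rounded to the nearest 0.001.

OR_MH = Σ(aᵢdᵢ/nᵢ) / Σ(bᵢcᵢ/nᵢ), where nᵢ is the stratum total.
Stratum 1 (< 50 years): n = 496; a·d/n = 83·205/496 = 34.3044; b·c/n = 60·148/496 = 17.9032
Stratum 2 (≥ 50 years): n = 374; a·d/n = 108·72/374 = 20.7914; b·c/n = 158·36/374 = 15.2086
OR_MH = (34.3044 + 20.7914) / (17.9032 + 15.2086) = 55.0959 / 33.1118 = 1.66394

1.664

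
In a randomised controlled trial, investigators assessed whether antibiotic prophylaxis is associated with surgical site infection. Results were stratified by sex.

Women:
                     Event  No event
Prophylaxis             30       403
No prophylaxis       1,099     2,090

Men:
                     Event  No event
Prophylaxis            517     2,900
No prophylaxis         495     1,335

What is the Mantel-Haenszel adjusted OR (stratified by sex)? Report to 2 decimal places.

0.38

OR_MH = Σ(aᵢdᵢ/nᵢ) / Σ(bᵢcᵢ/nᵢ), where nᵢ is the stratum total.
Stratum 1 (Women): n = 3622; a·d/n = 30·2090/3622 = 17.3109; b·c/n = 403·1099/3622 = 122.2797
Stratum 2 (Men): n = 5247; a·d/n = 517·1335/5247 = 131.5409; b·c/n = 2900·495/5247 = 273.5849
OR_MH = (17.3109 + 131.5409) / (122.2797 + 273.5849) = 148.8518 / 395.8646 = 0.37602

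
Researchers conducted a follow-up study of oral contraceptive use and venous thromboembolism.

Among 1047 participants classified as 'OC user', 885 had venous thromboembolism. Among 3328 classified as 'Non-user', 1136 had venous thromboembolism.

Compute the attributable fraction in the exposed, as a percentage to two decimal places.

59.62

From the description: a = 885, b = 162, c = 1136, d = 2192.
Risk in exposed = 885/1047 = 0.84527; risk in unexposed = 1136/3328 = 0.34135.
RR = 0.84527/0.34135 = 2.47629
AR% = (RR − 1)/RR × 100 = (2.47629 − 1)/2.47629 × 100 = 59.6170%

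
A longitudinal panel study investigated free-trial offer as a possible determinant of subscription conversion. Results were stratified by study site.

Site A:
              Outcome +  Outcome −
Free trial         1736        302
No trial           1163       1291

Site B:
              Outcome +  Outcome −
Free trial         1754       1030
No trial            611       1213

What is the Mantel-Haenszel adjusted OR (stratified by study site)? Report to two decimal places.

4.47

OR_MH = Σ(aᵢdᵢ/nᵢ) / Σ(bᵢcᵢ/nᵢ), where nᵢ is the stratum total.
Stratum 1 (Site A): n = 4492; a·d/n = 1736·1291/4492 = 498.9261; b·c/n = 302·1163/4492 = 78.1892
Stratum 2 (Site B): n = 4608; a·d/n = 1754·1213/4608 = 461.7192; b·c/n = 1030·611/4608 = 136.5734
OR_MH = (498.9261 + 461.7192) / (78.1892 + 136.5734) = 960.6453 / 214.7626 = 4.47306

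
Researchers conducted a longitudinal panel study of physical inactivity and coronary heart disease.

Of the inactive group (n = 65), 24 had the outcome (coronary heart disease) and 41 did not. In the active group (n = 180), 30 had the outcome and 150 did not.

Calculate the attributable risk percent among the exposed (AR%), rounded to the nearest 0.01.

From the description: a = 24, b = 41, c = 30, d = 150.
Risk in exposed = 24/65 = 0.36923; risk in unexposed = 30/180 = 0.16667.
RR = 0.36923/0.16667 = 2.21538
AR% = (RR − 1)/RR × 100 = (2.21538 − 1)/2.21538 × 100 = 54.8611%

54.86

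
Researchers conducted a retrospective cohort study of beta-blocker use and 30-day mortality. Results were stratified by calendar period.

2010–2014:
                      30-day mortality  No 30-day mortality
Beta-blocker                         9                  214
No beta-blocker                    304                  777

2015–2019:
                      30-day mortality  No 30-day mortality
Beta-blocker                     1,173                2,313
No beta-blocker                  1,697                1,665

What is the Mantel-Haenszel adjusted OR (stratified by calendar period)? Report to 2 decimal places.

0.47

OR_MH = Σ(aᵢdᵢ/nᵢ) / Σ(bᵢcᵢ/nᵢ), where nᵢ is the stratum total.
Stratum 1 (2010–2014): n = 1304; a·d/n = 9·777/1304 = 5.3627; b·c/n = 214·304/1304 = 49.8896
Stratum 2 (2015–2019): n = 6848; a·d/n = 1173·1665/6848 = 285.1993; b·c/n = 2313·1697/6848 = 573.1836
OR_MH = (5.3627 + 285.1993) / (49.8896 + 573.1836) = 290.5621 / 623.0731 = 0.46634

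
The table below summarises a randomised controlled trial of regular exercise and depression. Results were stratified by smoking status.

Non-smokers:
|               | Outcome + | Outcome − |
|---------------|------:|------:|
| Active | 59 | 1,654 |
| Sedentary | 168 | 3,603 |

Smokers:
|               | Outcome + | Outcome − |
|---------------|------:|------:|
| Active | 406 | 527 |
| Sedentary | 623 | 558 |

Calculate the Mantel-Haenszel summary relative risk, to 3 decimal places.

0.817

RR_MH = Σ(aᵢ·n₀ᵢ/nᵢ) / Σ(cᵢ·n₁ᵢ/nᵢ), with n₁ᵢ = aᵢ+bᵢ (exposed), n₀ᵢ = cᵢ+dᵢ (unexposed), nᵢ = n₁ᵢ+n₀ᵢ.
Stratum 1 (Non-smokers): n₁ = 1713, n₀ = 3771, n = 5484; a·n₀/n = 59·3771/5484 = 40.5706; c·n₁/n = 168·1713/5484 = 52.4770
Stratum 2 (Smokers): n₁ = 933, n₀ = 1181, n = 2114; a·n₀/n = 406·1181/2114 = 226.8146; c·n₁/n = 623·933/2114 = 274.9570
RR_MH = (40.5706 + 226.8146) / (52.4770 + 274.9570) = 267.3851 / 327.4340 = 0.81661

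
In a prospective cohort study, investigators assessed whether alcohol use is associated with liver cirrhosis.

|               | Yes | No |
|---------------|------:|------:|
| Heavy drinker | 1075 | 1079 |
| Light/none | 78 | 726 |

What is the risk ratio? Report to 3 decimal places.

Cells: a = 1075, b = 1079, c = 78, d = 726.
Risk in exposed = 1075/2154 = 0.49907; risk in unexposed = 78/804 = 0.09701.
RR = 0.49907 / 0.09701 = 5.14428
The risk among the exposed is 5.14 times that among the unexposed.

5.144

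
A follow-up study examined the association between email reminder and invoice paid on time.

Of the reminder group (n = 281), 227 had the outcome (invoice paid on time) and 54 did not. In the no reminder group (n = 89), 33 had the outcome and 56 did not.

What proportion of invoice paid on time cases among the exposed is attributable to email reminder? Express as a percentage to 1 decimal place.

From the description: a = 227, b = 54, c = 33, d = 56.
Risk in exposed = 227/281 = 0.80783; risk in unexposed = 33/89 = 0.37079.
RR = 0.80783/0.37079 = 2.17869
AR% = (RR − 1)/RR × 100 = (2.17869 − 1)/2.17869 × 100 = 54.1009%

54.1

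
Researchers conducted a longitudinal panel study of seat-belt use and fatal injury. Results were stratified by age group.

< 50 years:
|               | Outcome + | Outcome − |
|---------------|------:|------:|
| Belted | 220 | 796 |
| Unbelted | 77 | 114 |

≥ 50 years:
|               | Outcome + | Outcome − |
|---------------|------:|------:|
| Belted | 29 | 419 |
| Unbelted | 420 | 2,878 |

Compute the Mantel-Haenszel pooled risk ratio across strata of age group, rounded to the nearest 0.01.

0.52

RR_MH = Σ(aᵢ·n₀ᵢ/nᵢ) / Σ(cᵢ·n₁ᵢ/nᵢ), with n₁ᵢ = aᵢ+bᵢ (exposed), n₀ᵢ = cᵢ+dᵢ (unexposed), nᵢ = n₁ᵢ+n₀ᵢ.
Stratum 1 (< 50 years): n₁ = 1016, n₀ = 191, n = 1207; a·n₀/n = 220·191/1207 = 34.8136; c·n₁/n = 77·1016/1207 = 64.8152
Stratum 2 (≥ 50 years): n₁ = 448, n₀ = 3298, n = 3746; a·n₀/n = 29·3298/3746 = 25.5318; c·n₁/n = 420·448/3746 = 50.2296
RR_MH = (34.8136 + 25.5318) / (64.8152 + 50.2296) = 60.3454 / 115.0448 = 0.52454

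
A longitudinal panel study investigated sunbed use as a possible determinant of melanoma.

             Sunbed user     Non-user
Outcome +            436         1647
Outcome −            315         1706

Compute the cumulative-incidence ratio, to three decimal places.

1.182

Reading the table with exposure as columns: a = 436 (Sunbed user, case), b = 315 (Sunbed user, non-case), c = 1647 (Non-user, case), d = 1706.
Risk in exposed = 436/751 = 0.58056; risk in unexposed = 1647/3353 = 0.49120.
RR = 0.58056 / 0.49120 = 1.18192
The risk among the exposed is 1.18 times that among the unexposed.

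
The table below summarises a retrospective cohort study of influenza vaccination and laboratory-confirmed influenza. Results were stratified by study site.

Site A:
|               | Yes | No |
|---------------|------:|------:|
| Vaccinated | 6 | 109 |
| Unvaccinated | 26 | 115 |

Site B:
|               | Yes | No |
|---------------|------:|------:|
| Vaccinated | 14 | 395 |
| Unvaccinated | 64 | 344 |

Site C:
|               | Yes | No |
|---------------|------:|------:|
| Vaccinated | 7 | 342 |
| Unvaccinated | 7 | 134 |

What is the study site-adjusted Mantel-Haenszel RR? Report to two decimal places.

0.25

RR_MH = Σ(aᵢ·n₀ᵢ/nᵢ) / Σ(cᵢ·n₁ᵢ/nᵢ), with n₁ᵢ = aᵢ+bᵢ (exposed), n₀ᵢ = cᵢ+dᵢ (unexposed), nᵢ = n₁ᵢ+n₀ᵢ.
Stratum 1 (Site A): n₁ = 115, n₀ = 141, n = 256; a·n₀/n = 6·141/256 = 3.3047; c·n₁/n = 26·115/256 = 11.6797
Stratum 2 (Site B): n₁ = 409, n₀ = 408, n = 817; a·n₀/n = 14·408/817 = 6.9914; c·n₁/n = 64·409/817 = 32.0392
Stratum 3 (Site C): n₁ = 349, n₀ = 141, n = 490; a·n₀/n = 7·141/490 = 2.0143; c·n₁/n = 7·349/490 = 4.9857
RR_MH = (3.3047 + 6.9914 + 2.0143) / (11.6797 + 32.0392 + 4.9857) = 12.3104 / 48.7046 = 0.25276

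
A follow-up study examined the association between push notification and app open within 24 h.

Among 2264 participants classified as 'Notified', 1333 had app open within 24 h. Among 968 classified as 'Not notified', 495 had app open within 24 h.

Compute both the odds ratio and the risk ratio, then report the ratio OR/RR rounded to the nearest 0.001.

1.188

From the description: a = 1333, b = 931, c = 495, d = 473.
OR = (1333·473)/(931·495) = 630509/460845 = 1.36816
Risk in exposed = 1333/2264 = 0.58878; risk in unexposed = 495/968 = 0.51136; RR = 1.15139
OR/RR = 1.36816 / 1.15139 = 1.18826
The outcome is not rare, so the OR lies further from 1 than the RR.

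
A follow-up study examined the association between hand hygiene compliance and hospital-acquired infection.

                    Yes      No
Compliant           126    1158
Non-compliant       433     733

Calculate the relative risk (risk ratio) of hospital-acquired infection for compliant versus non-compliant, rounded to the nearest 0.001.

0.264

Cells: a = 126, b = 1158, c = 433, d = 733.
Risk in exposed = 126/1284 = 0.09813; risk in unexposed = 433/1166 = 0.37136.
RR = 0.09813 / 0.37136 = 0.26425
The risk is 74% lower among the exposed than among the unexposed.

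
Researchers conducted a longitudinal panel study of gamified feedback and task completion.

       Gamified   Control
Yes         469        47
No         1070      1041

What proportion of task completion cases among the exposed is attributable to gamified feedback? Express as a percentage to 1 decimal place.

85.8

Reading the table with exposure as columns: a = 469 (Gamified, case), b = 1070 (Gamified, non-case), c = 47 (Control, case), d = 1041.
Risk in exposed = 469/1539 = 0.30474; risk in unexposed = 47/1088 = 0.04320.
RR = 0.30474/0.04320 = 7.05448
AR% = (RR − 1)/RR × 100 = (7.05448 − 1)/7.05448 × 100 = 85.8246%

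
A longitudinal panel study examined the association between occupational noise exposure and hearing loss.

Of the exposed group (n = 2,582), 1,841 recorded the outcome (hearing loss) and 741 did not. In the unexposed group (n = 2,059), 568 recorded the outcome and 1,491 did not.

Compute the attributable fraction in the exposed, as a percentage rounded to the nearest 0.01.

From the description: a = 1841, b = 741, c = 568, d = 1491.
Risk in exposed = 1841/2582 = 0.71301; risk in unexposed = 568/2059 = 0.27586.
RR = 0.71301/0.27586 = 2.58467
AR% = (RR − 1)/RR × 100 = (2.58467 − 1)/2.58467 × 100 = 61.3104%

61.31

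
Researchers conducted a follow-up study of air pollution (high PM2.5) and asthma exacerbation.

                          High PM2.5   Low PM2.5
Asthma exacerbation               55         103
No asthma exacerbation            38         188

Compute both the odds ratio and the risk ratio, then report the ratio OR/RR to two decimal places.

Reading the table with exposure as columns: a = 55 (High PM2.5, case), b = 38 (High PM2.5, non-case), c = 103 (Low PM2.5, case), d = 188.
OR = (55·188)/(38·103) = 10340/3914 = 2.64180
Risk in exposed = 55/93 = 0.59140; risk in unexposed = 103/291 = 0.35395; RR = 1.67084
OR/RR = 2.64180 / 1.67084 = 1.58112
The outcome is not rare, so the OR lies further from 1 than the RR.

1.58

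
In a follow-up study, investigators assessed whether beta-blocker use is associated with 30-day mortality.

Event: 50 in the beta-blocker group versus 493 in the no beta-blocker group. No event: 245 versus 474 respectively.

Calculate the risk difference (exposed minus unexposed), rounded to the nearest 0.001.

-0.340

From the description: a = 50, b = 245, c = 493, d = 474.
Risk in exposed = 50/295 = 0.169492; risk in unexposed = 493/967 = 0.509824.
Risk difference = 0.169492 − 0.509824 = -0.340333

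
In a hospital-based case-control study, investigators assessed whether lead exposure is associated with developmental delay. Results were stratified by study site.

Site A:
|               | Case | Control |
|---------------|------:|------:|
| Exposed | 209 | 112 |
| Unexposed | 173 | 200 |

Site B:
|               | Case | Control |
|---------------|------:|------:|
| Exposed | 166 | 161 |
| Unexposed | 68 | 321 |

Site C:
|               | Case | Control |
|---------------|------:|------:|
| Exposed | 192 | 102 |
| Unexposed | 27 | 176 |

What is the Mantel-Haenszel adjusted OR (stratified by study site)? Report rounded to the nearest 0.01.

OR_MH = Σ(aᵢdᵢ/nᵢ) / Σ(bᵢcᵢ/nᵢ), where nᵢ is the stratum total.
Stratum 1 (Site A): n = 694; a·d/n = 209·200/694 = 60.2305; b·c/n = 112·173/694 = 27.9193
Stratum 2 (Site B): n = 716; a·d/n = 166·321/716 = 74.4218; b·c/n = 161·68/716 = 15.2905
Stratum 3 (Site C): n = 497; a·d/n = 192·176/497 = 67.9920; b·c/n = 102·27/497 = 5.5412
OR_MH = (60.2305 + 74.4218 + 67.9920) / (27.9193 + 15.2905 + 5.5412) = 202.6443 / 48.7511 = 4.15672

4.16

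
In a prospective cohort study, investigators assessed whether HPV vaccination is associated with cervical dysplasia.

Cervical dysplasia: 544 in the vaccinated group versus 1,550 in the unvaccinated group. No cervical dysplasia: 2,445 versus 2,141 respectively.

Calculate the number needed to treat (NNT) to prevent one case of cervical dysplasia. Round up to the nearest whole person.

5

Risk in treated group = 544/2989 = 0.18200; risk in control = 1550/3691 = 0.41994.
Absolute risk reduction = 0.41994 − 0.18200 = 0.23794
NNT = 1 / ARR = 1 / 0.23794 = 4.203 → round up → 5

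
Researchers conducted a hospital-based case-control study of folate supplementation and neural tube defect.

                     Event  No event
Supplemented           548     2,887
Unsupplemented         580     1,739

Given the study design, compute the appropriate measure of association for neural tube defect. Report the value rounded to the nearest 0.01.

Cells: a = 548, b = 2887, c = 580, d = 1739.
This is a hospital-based case-control study: participants were sampled on outcome status, so risks in the source population cannot be estimated directly — relative risk is not valid here. The odds ratio is the appropriate measure.
OR = (a·d)/(b·c) = (548 × 1739) / (2887 × 580) = 952972 / 1674460 = 0.56912

0.57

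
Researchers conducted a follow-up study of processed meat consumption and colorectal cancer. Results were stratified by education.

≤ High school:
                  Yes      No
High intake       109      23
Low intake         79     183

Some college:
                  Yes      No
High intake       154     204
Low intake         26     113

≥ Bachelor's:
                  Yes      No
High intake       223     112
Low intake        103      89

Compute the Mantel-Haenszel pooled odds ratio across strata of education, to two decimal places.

OR_MH = Σ(aᵢdᵢ/nᵢ) / Σ(bᵢcᵢ/nᵢ), where nᵢ is the stratum total.
Stratum 1 (≤ High school): n = 394; a·d/n = 109·183/394 = 50.6269; b·c/n = 23·79/394 = 4.6117
Stratum 2 (Some college): n = 497; a·d/n = 154·113/497 = 35.0141; b·c/n = 204·26/497 = 10.6720
Stratum 3 (≥ Bachelor's): n = 527; a·d/n = 223·89/527 = 37.6603; b·c/n = 112·103/527 = 21.8899
OR_MH = (50.6269 + 35.0141 + 37.6603) / (4.6117 + 10.6720 + 21.8899) = 123.3013 / 37.1737 = 3.31690

3.32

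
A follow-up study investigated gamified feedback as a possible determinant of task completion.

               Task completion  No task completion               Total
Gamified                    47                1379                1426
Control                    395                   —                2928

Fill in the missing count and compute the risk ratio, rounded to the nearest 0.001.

0.244

The missing cell is in the unexposed row: 2928 − 395 = 2533.
So a = 47, b = 1379, c = 395, d = 2533.
RR = [a/(a+b)] / [c/(c+d)] = (47/1426) / (395/2928) = 0.03296/0.13490 = 0.24432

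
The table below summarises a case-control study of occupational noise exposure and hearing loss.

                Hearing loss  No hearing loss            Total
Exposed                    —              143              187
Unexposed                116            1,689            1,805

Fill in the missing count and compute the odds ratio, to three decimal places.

The missing cell is in the exposed row: 187 − 143 = 44.
So a = 44, b = 143, c = 116, d = 1689.
OR = (a·d)/(b·c) = (44 × 1689) / (143 × 116) = 74316 / 16588 = 4.48011

4.480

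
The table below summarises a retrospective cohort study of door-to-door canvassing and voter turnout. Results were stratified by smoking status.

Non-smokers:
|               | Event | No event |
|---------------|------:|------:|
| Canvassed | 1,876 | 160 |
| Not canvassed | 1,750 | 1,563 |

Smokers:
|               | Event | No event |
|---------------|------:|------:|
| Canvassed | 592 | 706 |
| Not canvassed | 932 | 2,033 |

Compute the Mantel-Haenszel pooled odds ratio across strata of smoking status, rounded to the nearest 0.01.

OR_MH = Σ(aᵢdᵢ/nᵢ) / Σ(bᵢcᵢ/nᵢ), where nᵢ is the stratum total.
Stratum 1 (Non-smokers): n = 5349; a·d/n = 1876·1563/5349 = 548.1750; b·c/n = 160·1750/5349 = 52.3462
Stratum 2 (Smokers): n = 4263; a·d/n = 592·2033/4263 = 282.3214; b·c/n = 706·932/4263 = 154.3495
OR_MH = (548.1750 + 282.3214) / (52.3462 + 154.3495) = 830.4964 / 206.6958 = 4.01797

4.02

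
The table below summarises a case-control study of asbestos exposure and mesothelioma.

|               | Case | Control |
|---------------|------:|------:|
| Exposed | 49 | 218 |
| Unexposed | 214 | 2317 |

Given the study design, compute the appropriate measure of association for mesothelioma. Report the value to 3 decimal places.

2.434

Cells: a = 49, b = 218, c = 214, d = 2317.
This is a case-control study: participants were sampled on outcome status, so risks in the source population cannot be estimated directly — relative risk is not valid here. The odds ratio is the appropriate measure.
OR = (a·d)/(b·c) = (49 × 2317) / (218 × 214) = 113533 / 46652 = 2.43361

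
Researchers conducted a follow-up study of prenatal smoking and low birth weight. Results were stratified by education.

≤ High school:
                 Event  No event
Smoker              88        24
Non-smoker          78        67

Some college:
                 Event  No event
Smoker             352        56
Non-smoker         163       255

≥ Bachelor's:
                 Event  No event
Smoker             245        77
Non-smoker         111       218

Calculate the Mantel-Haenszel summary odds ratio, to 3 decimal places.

OR_MH = Σ(aᵢdᵢ/nᵢ) / Σ(bᵢcᵢ/nᵢ), where nᵢ is the stratum total.
Stratum 1 (≤ High school): n = 257; a·d/n = 88·67/257 = 22.9416; b·c/n = 24·78/257 = 7.2840
Stratum 2 (Some college): n = 826; a·d/n = 352·255/826 = 108.6683; b·c/n = 56·163/826 = 11.0508
Stratum 3 (≥ Bachelor's): n = 651; a·d/n = 245·218/651 = 82.0430; b·c/n = 77·111/651 = 13.1290
OR_MH = (22.9416 + 108.6683 + 82.0430) / (7.2840 + 11.0508 + 13.1290) = 213.6529 / 31.4639 = 6.79041

6.790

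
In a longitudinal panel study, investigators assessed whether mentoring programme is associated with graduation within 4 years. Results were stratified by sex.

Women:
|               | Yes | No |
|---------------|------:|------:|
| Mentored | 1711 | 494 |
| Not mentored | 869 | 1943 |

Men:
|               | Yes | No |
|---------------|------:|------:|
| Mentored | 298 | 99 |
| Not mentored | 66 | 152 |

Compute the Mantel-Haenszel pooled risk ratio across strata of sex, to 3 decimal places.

2.508

RR_MH = Σ(aᵢ·n₀ᵢ/nᵢ) / Σ(cᵢ·n₁ᵢ/nᵢ), with n₁ᵢ = aᵢ+bᵢ (exposed), n₀ᵢ = cᵢ+dᵢ (unexposed), nᵢ = n₁ᵢ+n₀ᵢ.
Stratum 1 (Women): n₁ = 2205, n₀ = 2812, n = 5017; a·n₀/n = 1711·2812/5017 = 959.0058; c·n₁/n = 869·2205/5017 = 381.9304
Stratum 2 (Men): n₁ = 397, n₀ = 218, n = 615; a·n₀/n = 298·218/615 = 105.6325; c·n₁/n = 66·397/615 = 42.6049
RR_MH = (959.0058 + 105.6325) / (381.9304 + 42.6049) = 1064.6383 / 424.5353 = 2.50777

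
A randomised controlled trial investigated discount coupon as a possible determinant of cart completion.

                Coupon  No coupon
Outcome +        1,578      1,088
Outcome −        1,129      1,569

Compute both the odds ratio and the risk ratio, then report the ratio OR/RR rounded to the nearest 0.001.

1.416

Reading the table with exposure as columns: a = 1578 (Coupon, case), b = 1129 (Coupon, non-case), c = 1088 (No coupon, case), d = 1569.
OR = (1578·1569)/(1129·1088) = 2475882/1228352 = 2.01561
Risk in exposed = 1578/2707 = 0.58293; risk in unexposed = 1088/2657 = 0.40948; RR = 1.42358
OR/RR = 2.01561 / 1.42358 = 1.41588
The outcome is not rare, so the OR lies further from 1 than the RR.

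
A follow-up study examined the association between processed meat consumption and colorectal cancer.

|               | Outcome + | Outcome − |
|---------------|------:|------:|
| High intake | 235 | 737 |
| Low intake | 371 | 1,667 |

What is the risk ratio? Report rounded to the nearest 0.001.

1.328

Cells: a = 235, b = 737, c = 371, d = 1667.
Risk in exposed = 235/972 = 0.24177; risk in unexposed = 371/2038 = 0.18204.
RR = 0.24177 / 0.18204 = 1.32810
The risk among the exposed is 1.33 times that among the unexposed.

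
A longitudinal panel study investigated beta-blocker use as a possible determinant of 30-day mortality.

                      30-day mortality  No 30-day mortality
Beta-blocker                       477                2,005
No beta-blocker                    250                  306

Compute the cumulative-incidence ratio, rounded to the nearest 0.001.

Cells: a = 477, b = 2005, c = 250, d = 306.
Risk in exposed = 477/2482 = 0.19218; risk in unexposed = 250/556 = 0.44964.
RR = 0.19218 / 0.44964 = 0.42742
The risk is 57% lower among the exposed than among the unexposed.

0.427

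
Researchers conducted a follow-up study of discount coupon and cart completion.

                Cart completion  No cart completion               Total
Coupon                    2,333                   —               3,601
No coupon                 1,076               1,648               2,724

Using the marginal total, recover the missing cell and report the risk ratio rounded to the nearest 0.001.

The missing cell is in the exposed row: 3601 − 2333 = 1268.
So a = 2333, b = 1268, c = 1076, d = 1648.
RR = [a/(a+b)] / [c/(c+d)] = (2333/3601) / (1076/2724) = 0.64788/0.39501 = 1.64016

1.640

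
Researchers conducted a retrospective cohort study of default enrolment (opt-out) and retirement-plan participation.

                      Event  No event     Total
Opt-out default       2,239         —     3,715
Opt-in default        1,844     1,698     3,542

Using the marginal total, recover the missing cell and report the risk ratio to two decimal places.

1.16

The missing cell is in the exposed row: 3715 − 2239 = 1476.
So a = 2239, b = 1476, c = 1844, d = 1698.
RR = [a/(a+b)] / [c/(c+d)] = (2239/3715) / (1844/3542) = 0.60269/0.52061 = 1.15767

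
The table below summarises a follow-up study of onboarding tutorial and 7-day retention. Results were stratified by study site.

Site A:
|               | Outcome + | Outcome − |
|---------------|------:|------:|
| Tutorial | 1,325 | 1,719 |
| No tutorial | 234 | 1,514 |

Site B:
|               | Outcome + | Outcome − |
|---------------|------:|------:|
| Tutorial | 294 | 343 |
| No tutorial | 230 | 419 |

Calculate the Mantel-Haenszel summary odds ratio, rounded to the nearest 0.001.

3.541

OR_MH = Σ(aᵢdᵢ/nᵢ) / Σ(bᵢcᵢ/nᵢ), where nᵢ is the stratum total.
Stratum 1 (Site A): n = 4792; a·d/n = 1325·1514/4792 = 418.6248; b·c/n = 1719·234/4792 = 83.9412
Stratum 2 (Site B): n = 1286; a·d/n = 294·419/1286 = 95.7900; b·c/n = 343·230/1286 = 61.3453
OR_MH = (418.6248 + 95.7900) / (83.9412 + 61.3453) = 514.4148 / 145.2864 = 3.54069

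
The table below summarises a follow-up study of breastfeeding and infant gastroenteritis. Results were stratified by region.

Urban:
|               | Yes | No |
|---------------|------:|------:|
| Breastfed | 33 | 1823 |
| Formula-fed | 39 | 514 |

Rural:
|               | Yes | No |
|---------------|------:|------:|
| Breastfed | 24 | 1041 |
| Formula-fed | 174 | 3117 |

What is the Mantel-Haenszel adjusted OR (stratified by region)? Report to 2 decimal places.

OR_MH = Σ(aᵢdᵢ/nᵢ) / Σ(bᵢcᵢ/nᵢ), where nᵢ is the stratum total.
Stratum 1 (Urban): n = 2409; a·d/n = 33·514/2409 = 7.0411; b·c/n = 1823·39/2409 = 29.5131
Stratum 2 (Rural): n = 4356; a·d/n = 24·3117/4356 = 17.1736; b·c/n = 1041·174/4356 = 41.5826
OR_MH = (7.0411 + 17.1736) / (29.5131 + 41.5826) = 24.2146 / 71.0957 = 0.34059

0.34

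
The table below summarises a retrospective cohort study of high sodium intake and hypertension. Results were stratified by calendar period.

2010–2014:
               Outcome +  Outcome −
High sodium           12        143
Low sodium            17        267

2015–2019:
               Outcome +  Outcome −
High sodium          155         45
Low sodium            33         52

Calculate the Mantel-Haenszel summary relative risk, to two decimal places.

1.85

RR_MH = Σ(aᵢ·n₀ᵢ/nᵢ) / Σ(cᵢ·n₁ᵢ/nᵢ), with n₁ᵢ = aᵢ+bᵢ (exposed), n₀ᵢ = cᵢ+dᵢ (unexposed), nᵢ = n₁ᵢ+n₀ᵢ.
Stratum 1 (2010–2014): n₁ = 155, n₀ = 284, n = 439; a·n₀/n = 12·284/439 = 7.7631; c·n₁/n = 17·155/439 = 6.0023
Stratum 2 (2015–2019): n₁ = 200, n₀ = 85, n = 285; a·n₀/n = 155·85/285 = 46.2281; c·n₁/n = 33·200/285 = 23.1579
RR_MH = (7.7631 + 46.2281) / (6.0023 + 23.1579) = 53.9912 / 29.1602 = 1.85154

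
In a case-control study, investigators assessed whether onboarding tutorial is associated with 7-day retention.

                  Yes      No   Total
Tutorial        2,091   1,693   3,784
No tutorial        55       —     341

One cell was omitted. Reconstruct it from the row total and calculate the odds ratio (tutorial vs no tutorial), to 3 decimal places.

The missing cell is in the unexposed row: 341 − 55 = 286.
So a = 2091, b = 1693, c = 55, d = 286.
OR = (a·d)/(b·c) = (2091 × 286) / (1693 × 55) = 598026 / 93115 = 6.42245

6.422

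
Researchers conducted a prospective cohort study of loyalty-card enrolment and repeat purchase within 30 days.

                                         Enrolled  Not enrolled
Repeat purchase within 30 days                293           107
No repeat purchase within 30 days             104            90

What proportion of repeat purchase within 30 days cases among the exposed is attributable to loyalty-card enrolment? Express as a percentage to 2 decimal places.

Reading the table with exposure as columns: a = 293 (Enrolled, case), b = 104 (Enrolled, non-case), c = 107 (Not enrolled, case), d = 90.
Risk in exposed = 293/397 = 0.73804; risk in unexposed = 107/197 = 0.54315.
RR = 0.73804/0.54315 = 1.35881
AR% = (RR − 1)/RR × 100 = (1.35881 − 1)/1.35881 × 100 = 26.4063%

26.41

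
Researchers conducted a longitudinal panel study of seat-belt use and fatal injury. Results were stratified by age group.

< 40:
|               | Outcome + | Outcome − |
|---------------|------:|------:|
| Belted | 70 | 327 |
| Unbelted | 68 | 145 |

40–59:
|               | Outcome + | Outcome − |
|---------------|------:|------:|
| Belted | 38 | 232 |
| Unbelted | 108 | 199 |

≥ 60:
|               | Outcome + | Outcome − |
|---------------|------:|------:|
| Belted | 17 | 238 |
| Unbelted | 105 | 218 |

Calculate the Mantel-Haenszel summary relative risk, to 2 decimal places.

RR_MH = Σ(aᵢ·n₀ᵢ/nᵢ) / Σ(cᵢ·n₁ᵢ/nᵢ), with n₁ᵢ = aᵢ+bᵢ (exposed), n₀ᵢ = cᵢ+dᵢ (unexposed), nᵢ = n₁ᵢ+n₀ᵢ.
Stratum 1 (< 40): n₁ = 397, n₀ = 213, n = 610; a·n₀/n = 70·213/610 = 24.4426; c·n₁/n = 68·397/610 = 44.2557
Stratum 2 (40–59): n₁ = 270, n₀ = 307, n = 577; a·n₀/n = 38·307/577 = 20.2184; c·n₁/n = 108·270/577 = 50.5373
Stratum 3 (≥ 60): n₁ = 255, n₀ = 323, n = 578; a·n₀/n = 17·323/578 = 9.5000; c·n₁/n = 105·255/578 = 46.3235
RR_MH = (24.4426 + 20.2184 + 9.5000) / (44.2557 + 50.5373 + 46.3235) = 54.1610 / 141.1165 = 0.38380

0.38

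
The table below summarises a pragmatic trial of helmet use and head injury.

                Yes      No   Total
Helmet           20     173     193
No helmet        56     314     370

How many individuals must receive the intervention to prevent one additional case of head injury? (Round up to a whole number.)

21

Risk in treated group = 20/193 = 0.10363; risk in control = 56/370 = 0.15135.
Absolute risk reduction = 0.15135 − 0.10363 = 0.04772
NNT = 1 / ARR = 1 / 0.04772 = 20.954 → round up → 21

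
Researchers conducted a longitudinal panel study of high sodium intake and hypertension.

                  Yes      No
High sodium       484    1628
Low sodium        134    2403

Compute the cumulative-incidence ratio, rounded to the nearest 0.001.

Cells: a = 484, b = 1628, c = 134, d = 2403.
Risk in exposed = 484/2112 = 0.22917; risk in unexposed = 134/2537 = 0.05282.
RR = 0.22917 / 0.05282 = 4.33877
The risk among the exposed is 4.34 times that among the unexposed.

4.339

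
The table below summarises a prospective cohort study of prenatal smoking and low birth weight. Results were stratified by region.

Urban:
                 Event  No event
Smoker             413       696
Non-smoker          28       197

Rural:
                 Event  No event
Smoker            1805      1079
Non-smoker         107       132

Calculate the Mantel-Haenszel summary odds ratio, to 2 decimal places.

2.66

OR_MH = Σ(aᵢdᵢ/nᵢ) / Σ(bᵢcᵢ/nᵢ), where nᵢ is the stratum total.
Stratum 1 (Urban): n = 1334; a·d/n = 413·197/1334 = 60.9903; b·c/n = 696·28/1334 = 14.6087
Stratum 2 (Rural): n = 3123; a·d/n = 1805·132/3123 = 76.2920; b·c/n = 1079·107/3123 = 36.9686
OR_MH = (60.9903 + 76.2920) / (14.6087 + 36.9686) = 137.2823 / 51.5773 = 2.66168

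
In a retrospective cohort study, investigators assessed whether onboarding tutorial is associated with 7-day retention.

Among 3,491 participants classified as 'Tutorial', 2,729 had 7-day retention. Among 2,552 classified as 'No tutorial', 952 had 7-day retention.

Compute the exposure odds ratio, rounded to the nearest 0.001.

From the description: a = 2729, b = 762, c = 952, d = 1600.
OR = (a·d)/(b·c) = (2729 × 1600) / (762 × 952) = 4366400 / 725424 = 6.01910
The odds of 7-day retention are about 6.02 times as high in the tutorial group.

6.019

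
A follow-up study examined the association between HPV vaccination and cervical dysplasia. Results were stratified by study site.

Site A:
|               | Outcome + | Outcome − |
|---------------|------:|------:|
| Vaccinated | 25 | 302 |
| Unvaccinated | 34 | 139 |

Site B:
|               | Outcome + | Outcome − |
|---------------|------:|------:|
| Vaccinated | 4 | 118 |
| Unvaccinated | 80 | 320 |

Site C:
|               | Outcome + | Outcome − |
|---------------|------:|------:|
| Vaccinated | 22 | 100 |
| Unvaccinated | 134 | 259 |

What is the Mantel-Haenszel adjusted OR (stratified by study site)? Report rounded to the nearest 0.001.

0.317

OR_MH = Σ(aᵢdᵢ/nᵢ) / Σ(bᵢcᵢ/nᵢ), where nᵢ is the stratum total.
Stratum 1 (Site A): n = 500; a·d/n = 25·139/500 = 6.9500; b·c/n = 302·34/500 = 20.5360
Stratum 2 (Site B): n = 522; a·d/n = 4·320/522 = 2.4521; b·c/n = 118·80/522 = 18.0843
Stratum 3 (Site C): n = 515; a·d/n = 22·259/515 = 11.0641; b·c/n = 100·134/515 = 26.0194
OR_MH = (6.9500 + 2.4521 + 11.0641) / (20.5360 + 18.0843 + 26.0194) = 20.4662 / 64.6397 = 0.31662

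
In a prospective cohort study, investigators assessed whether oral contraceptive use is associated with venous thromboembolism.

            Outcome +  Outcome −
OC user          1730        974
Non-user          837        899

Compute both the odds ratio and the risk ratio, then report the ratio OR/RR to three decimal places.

Cells: a = 1730, b = 974, c = 837, d = 899.
OR = (1730·899)/(974·837) = 1555270/815238 = 1.90775
Risk in exposed = 1730/2704 = 0.63979; risk in unexposed = 837/1736 = 0.48214; RR = 1.32698
OR/RR = 1.90775 / 1.32698 = 1.43767
The outcome is not rare, so the OR lies further from 1 than the RR.

1.438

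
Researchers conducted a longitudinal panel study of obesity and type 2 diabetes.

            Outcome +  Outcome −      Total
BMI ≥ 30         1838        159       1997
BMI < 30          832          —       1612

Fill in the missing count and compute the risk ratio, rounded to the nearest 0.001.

The missing cell is in the unexposed row: 1612 − 832 = 780.
So a = 1838, b = 159, c = 832, d = 780.
RR = [a/(a+b)] / [c/(c+d)] = (1838/1997) / (832/1612) = 0.92038/0.51613 = 1.78324

1.783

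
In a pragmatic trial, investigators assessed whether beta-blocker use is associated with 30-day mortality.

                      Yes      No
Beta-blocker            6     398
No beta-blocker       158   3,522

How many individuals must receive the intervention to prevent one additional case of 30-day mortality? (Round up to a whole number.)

36

Risk in treated group = 6/404 = 0.01485; risk in control = 158/3680 = 0.04293.
Absolute risk reduction = 0.04293 − 0.01485 = 0.02808
NNT = 1 / ARR = 1 / 0.02808 = 35.608 → round up → 36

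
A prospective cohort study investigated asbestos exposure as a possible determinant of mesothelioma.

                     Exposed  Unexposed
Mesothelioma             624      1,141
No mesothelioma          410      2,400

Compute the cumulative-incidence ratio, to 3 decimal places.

Reading the table with exposure as columns: a = 624 (Exposed, case), b = 410 (Exposed, non-case), c = 1141 (Unexposed, case), d = 2400.
Risk in exposed = 624/1034 = 0.60348; risk in unexposed = 1141/3541 = 0.32223.
RR = 0.60348 / 0.32223 = 1.87286
The risk among the exposed is 1.87 times that among the unexposed.

1.873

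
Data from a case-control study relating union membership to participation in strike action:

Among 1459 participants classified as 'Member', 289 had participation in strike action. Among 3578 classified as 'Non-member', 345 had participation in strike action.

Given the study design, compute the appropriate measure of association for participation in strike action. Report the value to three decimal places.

From the description: a = 289, b = 1170, c = 345, d = 3233.
This is a case-control study: participants were sampled on outcome status, so risks in the source population cannot be estimated directly — relative risk is not valid here. The odds ratio is the appropriate measure.
OR = (a·d)/(b·c) = (289 × 3233) / (1170 × 345) = 934337 / 403650 = 2.31472

2.315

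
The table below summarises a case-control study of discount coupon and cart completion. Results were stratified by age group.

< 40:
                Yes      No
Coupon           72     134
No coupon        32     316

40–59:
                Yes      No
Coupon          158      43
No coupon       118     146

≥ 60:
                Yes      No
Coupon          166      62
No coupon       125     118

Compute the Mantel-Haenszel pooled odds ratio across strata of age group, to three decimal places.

OR_MH = Σ(aᵢdᵢ/nᵢ) / Σ(bᵢcᵢ/nᵢ), where nᵢ is the stratum total.
Stratum 1 (< 40): n = 554; a·d/n = 72·316/554 = 41.0686; b·c/n = 134·32/554 = 7.7401
Stratum 2 (40–59): n = 465; a·d/n = 158·146/465 = 49.6086; b·c/n = 43·118/465 = 10.9118
Stratum 3 (≥ 60): n = 471; a·d/n = 166·118/471 = 41.5881; b·c/n = 62·125/471 = 16.4544
OR_MH = (41.0686 + 49.6086 + 41.5881) / (7.7401 + 10.9118 + 16.4544) = 132.2653 / 35.1063 = 3.76757

3.768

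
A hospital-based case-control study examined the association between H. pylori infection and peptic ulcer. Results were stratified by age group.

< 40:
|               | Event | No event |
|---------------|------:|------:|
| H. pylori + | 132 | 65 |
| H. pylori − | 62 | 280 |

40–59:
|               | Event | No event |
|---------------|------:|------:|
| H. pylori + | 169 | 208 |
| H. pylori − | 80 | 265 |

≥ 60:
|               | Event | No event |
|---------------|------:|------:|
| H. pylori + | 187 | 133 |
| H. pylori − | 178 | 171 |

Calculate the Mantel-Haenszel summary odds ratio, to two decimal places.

2.71

OR_MH = Σ(aᵢdᵢ/nᵢ) / Σ(bᵢcᵢ/nᵢ), where nᵢ is the stratum total.
Stratum 1 (< 40): n = 539; a·d/n = 132·280/539 = 68.5714; b·c/n = 65·62/539 = 7.4768
Stratum 2 (40–59): n = 722; a·d/n = 169·265/722 = 62.0291; b·c/n = 208·80/722 = 23.0471
Stratum 3 (≥ 60): n = 669; a·d/n = 187·171/669 = 47.7982; b·c/n = 133·178/669 = 35.3871
OR_MH = (68.5714 + 62.0291 + 47.7982) / (7.4768 + 23.0471 + 35.3871) = 178.3987 / 65.9110 = 2.70666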